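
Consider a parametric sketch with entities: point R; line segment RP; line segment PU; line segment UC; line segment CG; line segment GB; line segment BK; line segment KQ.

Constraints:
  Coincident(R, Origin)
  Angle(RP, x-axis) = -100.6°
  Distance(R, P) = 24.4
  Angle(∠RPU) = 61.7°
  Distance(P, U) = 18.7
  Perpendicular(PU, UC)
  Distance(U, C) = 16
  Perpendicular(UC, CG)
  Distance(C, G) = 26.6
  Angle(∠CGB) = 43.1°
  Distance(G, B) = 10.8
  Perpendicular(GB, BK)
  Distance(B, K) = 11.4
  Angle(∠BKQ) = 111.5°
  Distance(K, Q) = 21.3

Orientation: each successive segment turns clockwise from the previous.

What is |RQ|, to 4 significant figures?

19.58

R is at the origin; RP runs at -100.6° with length 24.4, so P = (-4.488, -23.98). ∠RPU = 61.7° gives PU at 141.1° from the x-axis; with |PU| = 18.7, U = (-19.04, -12.24). The perpendicularity gives UC at right angles to PU, so UC runs at 51.10°; with |UC| = 16.0, C = (-8.994, 0.2112). UC ⟂ CG, so CG runs at -38.90°; with |CG| = 26.6, G = (11.71, -16.49). ∠CGB = 43.1° gives GB at -175.8° from the x-axis; with |GB| = 10.8, B = (0.9361, -17.28). GB ⟂ BK, so BK runs at 94.20°; with |BK| = 11.4, K = (0.1012, -5.914). ∠BKQ = 111.5° gives KQ at 25.70° from the x-axis; with |KQ| = 21.3, Q = (19.29, 3.323). Then |RQ| = |Q − R| = 19.58.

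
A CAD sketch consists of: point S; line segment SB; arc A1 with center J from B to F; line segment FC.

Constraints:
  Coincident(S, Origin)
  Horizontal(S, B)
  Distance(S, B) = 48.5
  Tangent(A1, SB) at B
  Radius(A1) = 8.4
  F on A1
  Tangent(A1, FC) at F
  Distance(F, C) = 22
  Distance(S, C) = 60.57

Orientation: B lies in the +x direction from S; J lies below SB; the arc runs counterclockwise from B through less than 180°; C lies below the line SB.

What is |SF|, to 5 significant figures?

42.941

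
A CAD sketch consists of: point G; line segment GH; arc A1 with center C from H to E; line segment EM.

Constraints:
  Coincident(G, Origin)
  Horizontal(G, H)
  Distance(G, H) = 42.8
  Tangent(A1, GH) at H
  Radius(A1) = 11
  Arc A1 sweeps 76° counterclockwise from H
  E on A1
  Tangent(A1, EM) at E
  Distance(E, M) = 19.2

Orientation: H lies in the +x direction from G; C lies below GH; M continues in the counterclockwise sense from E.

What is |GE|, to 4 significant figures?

33.19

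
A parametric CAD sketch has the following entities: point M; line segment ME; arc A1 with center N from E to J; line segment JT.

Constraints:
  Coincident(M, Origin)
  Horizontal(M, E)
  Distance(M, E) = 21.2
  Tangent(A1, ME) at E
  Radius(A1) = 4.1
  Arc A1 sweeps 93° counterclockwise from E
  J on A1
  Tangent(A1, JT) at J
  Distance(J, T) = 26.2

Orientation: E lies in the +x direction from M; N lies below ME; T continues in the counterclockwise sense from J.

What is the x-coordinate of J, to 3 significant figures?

17.1

M is at the origin; M and E share the same y with |ME| = 21.2 and E on the +x side, so E = (21.2, 0.00). Since A1 is tangent to ME there, NE ⟂ ME, so N = E + (0, -4.1) = (21.2, -4.10). On A1, E sits at bearing 90° from N; a 93° counterclockwise sweep puts J at bearing 183°, so J = N + 4.1·(cos 183°, sin 183°) = (17.1, -4.31). So J.x = 17.1.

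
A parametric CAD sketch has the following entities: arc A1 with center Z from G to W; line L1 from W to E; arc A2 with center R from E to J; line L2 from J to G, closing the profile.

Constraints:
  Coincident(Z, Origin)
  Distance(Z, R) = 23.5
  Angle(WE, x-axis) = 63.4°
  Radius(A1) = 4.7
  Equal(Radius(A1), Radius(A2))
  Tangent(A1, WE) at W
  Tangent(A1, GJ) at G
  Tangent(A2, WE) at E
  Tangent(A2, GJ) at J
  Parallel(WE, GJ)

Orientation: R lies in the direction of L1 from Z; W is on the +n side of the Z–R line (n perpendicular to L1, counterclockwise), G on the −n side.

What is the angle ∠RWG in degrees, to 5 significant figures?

78.690°

Z is at the origin and R lies 23.5 along u from Z, so R = 23.5·u = (10.522, 21.013). Tangency of A1 to both parallel lines with radius 4.7 puts W and G at Z ± 4.7·n: W = (-4.2025, 2.1045), G = (4.2025, -2.1045). Then cos ∠RWG = WR·WG / (|WR||WG|), giving 78.690°.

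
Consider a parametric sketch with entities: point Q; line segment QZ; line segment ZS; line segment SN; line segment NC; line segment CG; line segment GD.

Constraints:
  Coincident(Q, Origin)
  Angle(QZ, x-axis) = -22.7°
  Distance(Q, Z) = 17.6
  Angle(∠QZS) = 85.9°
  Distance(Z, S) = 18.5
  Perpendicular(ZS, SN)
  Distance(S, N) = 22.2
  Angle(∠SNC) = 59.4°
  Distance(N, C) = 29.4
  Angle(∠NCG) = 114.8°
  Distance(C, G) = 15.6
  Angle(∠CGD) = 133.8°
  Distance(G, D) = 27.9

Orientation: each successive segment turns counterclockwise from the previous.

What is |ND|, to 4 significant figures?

47.69

Q is at the origin; QZ runs at -22.7° with length 17.6, so Z = (16.24, -6.792). ∠QZS = 85.9° gives ZS at 71.40° from the x-axis; with |ZS| = 18.5, S = (22.14, 10.74). ZS is perpendicular to SN, so SN runs at 161.4°; with |SN| = 22.2, N = (1.097, 17.82). ∠SNC = 59.4° gives NC at -78.00° from the x-axis; with |NC| = 29.4, C = (7.210, -10.93). ∠NCG = 114.8° gives CG at -12.80° from the x-axis; with |CG| = 15.6, G = (22.42, -14.39). ∠CGD = 133.8° gives GD at 33.40° from the x-axis; with |GD| = 27.9, D = (45.71, 0.9674). Then |ND| = |D − N| = 47.69.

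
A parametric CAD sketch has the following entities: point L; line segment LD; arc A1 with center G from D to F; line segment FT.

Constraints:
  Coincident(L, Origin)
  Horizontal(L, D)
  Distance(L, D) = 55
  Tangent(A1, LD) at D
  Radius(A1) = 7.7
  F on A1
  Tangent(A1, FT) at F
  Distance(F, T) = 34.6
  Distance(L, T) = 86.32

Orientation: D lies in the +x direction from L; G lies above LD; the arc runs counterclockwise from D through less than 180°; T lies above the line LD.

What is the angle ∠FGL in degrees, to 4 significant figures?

140.4°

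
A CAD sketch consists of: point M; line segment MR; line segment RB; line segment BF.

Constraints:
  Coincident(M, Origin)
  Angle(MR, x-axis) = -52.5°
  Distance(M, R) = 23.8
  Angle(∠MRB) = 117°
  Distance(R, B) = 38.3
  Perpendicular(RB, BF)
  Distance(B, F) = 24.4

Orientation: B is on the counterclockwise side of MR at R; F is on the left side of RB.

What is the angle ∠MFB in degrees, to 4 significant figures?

86.28°

M is at the origin; MR runs at -52.5° with length 23.8, so R = 23.8·(cos -52.5°, sin -52.5°) = (14.49, -18.88). ∠MRB = 117.0°, so RB runs at -52.5° + (180° − 117.0°) = 10.50° from the x-axis; with |RB| = 38.3, B = R + 38.3·(cos 10.50°, sin 10.50°) = (52.15, -11.90). The perpendicularity gives BF at right angles to RB; with |BF| = 24.4 on the left of RB, F = B + 24.4·(-0.1822, 0.9833) = (47.70, 12.09). Then cos ∠MFB = FM·FB / (|FM||FB|), giving 86.28°.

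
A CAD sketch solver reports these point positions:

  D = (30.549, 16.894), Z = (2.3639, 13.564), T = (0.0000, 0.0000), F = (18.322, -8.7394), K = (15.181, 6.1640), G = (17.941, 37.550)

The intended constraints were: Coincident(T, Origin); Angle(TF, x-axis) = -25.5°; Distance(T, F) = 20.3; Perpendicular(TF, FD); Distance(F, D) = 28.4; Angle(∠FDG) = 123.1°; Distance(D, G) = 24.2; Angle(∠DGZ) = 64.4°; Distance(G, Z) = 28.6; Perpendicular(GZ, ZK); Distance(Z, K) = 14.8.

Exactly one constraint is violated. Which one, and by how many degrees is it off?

Perpendicular(GZ, ZK) — off by 3.00°.

T = (0.00, 0.00) ✓; TF at -25.50° ✓; |TF| = 20.30 ✓; ∠(TF, FD) = 90.00° ✓; |FD| = 28.40 ✓; ∠FDG = 123.1° ✓; |DG| = 24.20 ✓; ∠DGZ = 64.40° ✓; |GZ| = 28.60 ✓; ∠(GZ, ZK) = 93.00° ✗; |ZK| = 14.80 ✓.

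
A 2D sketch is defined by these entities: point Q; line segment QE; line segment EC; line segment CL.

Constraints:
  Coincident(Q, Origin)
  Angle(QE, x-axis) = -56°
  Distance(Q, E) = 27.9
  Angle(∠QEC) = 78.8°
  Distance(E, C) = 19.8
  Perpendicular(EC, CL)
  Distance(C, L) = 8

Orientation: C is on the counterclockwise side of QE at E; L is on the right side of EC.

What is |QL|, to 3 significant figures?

38.2

Q is at the origin; QE runs at -56.0° with length 27.9, so E = 27.9·(cos -56.0°, sin -56.0°) = (15.6, -23.1). ∠QEC = 78.8°, so EC runs at -56.0° + (180° − 78.8°) = 45.2° from the x-axis; with |EC| = 19.8, C = E + 19.8·(cos 45.2°, sin 45.2°) = (29.6, -9.08). The perpendicularity gives CL at right angles to EC; with |CL| = 8.0 on the right of EC, L = C + 8.0·(0.710, -0.705) = (35.2, -14.7). Then |QL| = |L − Q| = 38.2.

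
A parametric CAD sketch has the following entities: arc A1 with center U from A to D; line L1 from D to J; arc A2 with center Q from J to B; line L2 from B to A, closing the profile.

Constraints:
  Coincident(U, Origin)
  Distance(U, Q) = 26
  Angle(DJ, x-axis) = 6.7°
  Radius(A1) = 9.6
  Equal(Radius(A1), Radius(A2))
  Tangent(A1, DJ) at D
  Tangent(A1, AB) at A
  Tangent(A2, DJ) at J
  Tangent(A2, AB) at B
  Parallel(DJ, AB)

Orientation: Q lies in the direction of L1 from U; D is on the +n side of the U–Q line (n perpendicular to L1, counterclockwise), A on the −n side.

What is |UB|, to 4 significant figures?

27.72

Tangency of A1 to both parallel lines with radius 9.6 puts D and A at U ± 9.6·n: D = (-1.120, 9.534), A = (1.120, -9.534). Equal radii place J and B the same way about Q: J = Q + 9.6·n = (24.70, 12.57), B = Q − 9.6·n = (26.94, -6.501). Then |UB| = |B − U| = 27.72.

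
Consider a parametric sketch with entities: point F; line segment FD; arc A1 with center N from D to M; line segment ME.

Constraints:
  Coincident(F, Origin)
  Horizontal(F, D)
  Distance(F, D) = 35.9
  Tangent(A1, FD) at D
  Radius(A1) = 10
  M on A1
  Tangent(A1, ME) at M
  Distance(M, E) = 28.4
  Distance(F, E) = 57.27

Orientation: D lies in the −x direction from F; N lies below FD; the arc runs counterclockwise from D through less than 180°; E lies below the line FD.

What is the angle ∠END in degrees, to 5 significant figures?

169.54°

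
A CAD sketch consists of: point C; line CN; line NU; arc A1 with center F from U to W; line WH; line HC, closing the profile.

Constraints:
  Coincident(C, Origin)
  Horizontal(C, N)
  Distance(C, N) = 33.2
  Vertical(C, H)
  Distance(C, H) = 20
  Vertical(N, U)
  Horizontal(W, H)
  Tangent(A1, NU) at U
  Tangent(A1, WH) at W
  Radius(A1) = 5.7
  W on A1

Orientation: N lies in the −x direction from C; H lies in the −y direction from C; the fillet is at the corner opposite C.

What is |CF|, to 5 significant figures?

30.996

C is at the origin; C and N share the same y with |CN| = 33.2 and N on the −x side, so N = (-33.200, 0.0000). CH is vertical with |CH| = 20.0 and H on the −y side, so H = (0.0000, -20.000). The virtual corner opposite C is at (-33.200, -20.000). A1 meets NU tangentially, so FU is at right angles to NU and tangency of A1 to WH means the radius FW is perpendicular to WH, with radius 5.7, so the center F sits 5.7 in from both sides at F = (-27.500, -14.300). Then |CF| = |F − C| = 30.996.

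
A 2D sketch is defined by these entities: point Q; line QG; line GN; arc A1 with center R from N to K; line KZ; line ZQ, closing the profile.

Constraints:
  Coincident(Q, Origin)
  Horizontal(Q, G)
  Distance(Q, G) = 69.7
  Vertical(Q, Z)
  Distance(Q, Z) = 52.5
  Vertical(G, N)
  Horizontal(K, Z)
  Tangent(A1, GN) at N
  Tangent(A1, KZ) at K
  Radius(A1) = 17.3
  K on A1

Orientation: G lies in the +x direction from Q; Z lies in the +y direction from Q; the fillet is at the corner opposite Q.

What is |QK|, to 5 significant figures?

74.176

The virtual corner opposite Q is at (69.700, 52.500). The tangent condition forces RN to be normal to GN and A1 meets KZ tangentially, so RK is at right angles to KZ, with radius 17.3, so the center R sits 17.3 in from both sides at R = (52.400, 35.200). That places the tangent points at N = (69.700, 35.200) on GN and K = (52.400, 52.500) on KZ. Then |QK| = |K − Q| = 74.176.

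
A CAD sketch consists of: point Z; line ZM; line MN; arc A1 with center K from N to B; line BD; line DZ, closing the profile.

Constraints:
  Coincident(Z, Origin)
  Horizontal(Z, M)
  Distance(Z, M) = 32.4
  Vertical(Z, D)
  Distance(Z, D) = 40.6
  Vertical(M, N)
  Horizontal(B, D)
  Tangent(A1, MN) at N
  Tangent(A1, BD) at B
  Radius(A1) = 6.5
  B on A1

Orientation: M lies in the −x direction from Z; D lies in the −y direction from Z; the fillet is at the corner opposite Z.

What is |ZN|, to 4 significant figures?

47.04

The virtual corner opposite Z is at (-32.40, -40.60). Since A1 is tangent to MN there, KN ⟂ MN and the tangent condition forces KB to be normal to BD, with radius 6.5, so the center K sits 6.5 in from both sides at K = (-25.90, -34.10). That places the tangent points at N = (-32.40, -34.10) on MN and B = (-25.90, -40.60) on BD. Then |ZN| = |N − Z| = 47.04.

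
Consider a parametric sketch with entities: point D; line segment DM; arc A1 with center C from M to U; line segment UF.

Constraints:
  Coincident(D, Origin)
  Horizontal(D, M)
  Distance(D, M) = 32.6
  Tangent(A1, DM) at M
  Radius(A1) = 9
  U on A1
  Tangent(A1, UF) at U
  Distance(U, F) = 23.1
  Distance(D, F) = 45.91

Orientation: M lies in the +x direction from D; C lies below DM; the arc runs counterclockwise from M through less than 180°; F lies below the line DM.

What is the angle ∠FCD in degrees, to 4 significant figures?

102.0°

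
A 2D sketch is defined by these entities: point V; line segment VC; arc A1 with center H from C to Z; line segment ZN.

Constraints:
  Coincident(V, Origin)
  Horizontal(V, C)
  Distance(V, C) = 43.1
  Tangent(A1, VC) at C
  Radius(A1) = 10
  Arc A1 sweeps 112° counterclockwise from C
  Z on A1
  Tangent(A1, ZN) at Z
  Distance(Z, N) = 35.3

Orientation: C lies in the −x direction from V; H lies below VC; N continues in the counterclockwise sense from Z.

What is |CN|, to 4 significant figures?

46.64

V is at the origin; VC is horizontal with |VC| = 43.1 and C on the −x side, so C = (-43.10, 0.000). The tangent condition forces HC to be normal to VC, so H = C + (0, -10) = (-43.10, -10.00). On A1, C sits at bearing 90° from H; a 112° counterclockwise sweep puts Z at bearing 202°, so Z = H + 10.0·(cos 202°, sin 202°) = (-52.37, -13.75). The tangent condition forces HZ to be normal to ZN, so ZN runs along (−sin 202°, cos 202°); with |ZN| = 35.3, N = (-39.15, -46.48). Then |CN| = |N − C| = 46.64.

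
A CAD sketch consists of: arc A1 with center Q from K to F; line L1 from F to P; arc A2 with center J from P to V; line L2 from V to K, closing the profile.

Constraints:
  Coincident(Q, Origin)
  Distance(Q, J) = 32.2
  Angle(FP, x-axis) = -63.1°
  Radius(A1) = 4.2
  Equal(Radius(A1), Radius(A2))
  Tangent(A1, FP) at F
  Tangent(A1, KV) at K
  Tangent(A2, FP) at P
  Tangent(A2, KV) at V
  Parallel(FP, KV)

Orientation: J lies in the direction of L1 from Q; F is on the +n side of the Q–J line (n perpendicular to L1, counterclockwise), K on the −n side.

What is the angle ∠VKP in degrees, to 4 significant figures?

14.62°

The slot axis is L1's direction at -63.1°, so u = (cos -63.1°, sin -63.1°) = (0.4524, -0.8918) and n = (−sin -63.1°, cos -63.1°) = (0.8918, 0.4524). Q is at the origin and J lies 32.2 along u from Q, so J = 32.2·u = (14.57, -28.72). Tangency of A1 to both parallel lines with radius 4.2 puts F and K at Q ± 4.2·n: F = (3.746, 1.900), K = (-3.746, -1.900). Equal radii place P and V the same way about J: P = J + 4.2·n = (18.31, -26.82), V = J − 4.2·n = (10.82, -30.62). Then cos ∠VKP = KV·KP / (|KV||KP|), giving 14.62°.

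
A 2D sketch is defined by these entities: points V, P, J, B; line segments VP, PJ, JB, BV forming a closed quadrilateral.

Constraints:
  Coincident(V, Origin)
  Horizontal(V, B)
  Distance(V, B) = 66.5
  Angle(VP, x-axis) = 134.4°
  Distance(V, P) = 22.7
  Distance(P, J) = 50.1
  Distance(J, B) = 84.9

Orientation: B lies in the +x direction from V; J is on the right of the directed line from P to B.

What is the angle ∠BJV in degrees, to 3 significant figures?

47.9°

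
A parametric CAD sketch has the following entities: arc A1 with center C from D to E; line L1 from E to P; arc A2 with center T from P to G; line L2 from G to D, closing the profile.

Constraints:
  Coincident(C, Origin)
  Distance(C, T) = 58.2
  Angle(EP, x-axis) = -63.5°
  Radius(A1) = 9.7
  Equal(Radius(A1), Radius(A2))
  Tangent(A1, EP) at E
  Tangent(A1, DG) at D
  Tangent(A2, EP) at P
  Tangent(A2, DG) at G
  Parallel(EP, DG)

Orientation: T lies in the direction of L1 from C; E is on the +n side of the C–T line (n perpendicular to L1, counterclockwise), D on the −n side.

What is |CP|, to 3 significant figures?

59.0

The slot axis is L1's direction at -63.5°, so u = (cos -63.5°, sin -63.5°) = (0.446, -0.895) and n = (−sin -63.5°, cos -63.5°) = (0.895, 0.446). C is at the origin and T lies 58.2 along u from C, so T = 58.2·u = (26.0, -52.1). Tangency of A1 to both parallel lines with radius 9.7 puts E and D at C ± 9.7·n: E = (8.68, 4.33), D = (-8.68, -4.33). Equal radii place P and G the same way about T: P = T + 9.7·n = (34.6, -47.8), G = T − 9.7·n = (17.3, -56.4). Then |CP| = |P − C| = 59.0.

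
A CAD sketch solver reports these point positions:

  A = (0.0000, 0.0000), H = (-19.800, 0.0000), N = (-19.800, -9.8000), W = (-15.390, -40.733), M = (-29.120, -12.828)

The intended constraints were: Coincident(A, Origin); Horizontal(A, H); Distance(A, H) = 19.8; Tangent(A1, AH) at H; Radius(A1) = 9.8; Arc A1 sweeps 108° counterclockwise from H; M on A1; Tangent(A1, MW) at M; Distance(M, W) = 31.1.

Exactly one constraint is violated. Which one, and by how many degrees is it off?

Tangent(A1, MW) at M — off by 8.20°.

A = (0.00, 0.00) ✓; A.y = 0.00, H.y = 0.00 ✓; |AH| = 19.80 ✓; ∠(NH, HA) = 90.00° ✓; |NH| = 9.800 ✓; bearing(N→M) − bearing(N→H) = 108.0° ✓; |NM| = 9.800 ✓; ∠(NM, MW) = 81.80° ✗; |MW| = 31.10 ✓.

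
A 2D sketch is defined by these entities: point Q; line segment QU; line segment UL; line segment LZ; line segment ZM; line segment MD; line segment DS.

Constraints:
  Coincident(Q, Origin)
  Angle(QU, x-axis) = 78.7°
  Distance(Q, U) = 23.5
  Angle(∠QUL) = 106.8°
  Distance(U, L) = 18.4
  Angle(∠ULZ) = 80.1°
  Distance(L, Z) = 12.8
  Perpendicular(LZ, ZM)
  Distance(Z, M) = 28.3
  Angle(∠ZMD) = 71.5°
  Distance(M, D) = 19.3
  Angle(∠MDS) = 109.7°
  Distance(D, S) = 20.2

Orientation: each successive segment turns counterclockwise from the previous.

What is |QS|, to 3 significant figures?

37.6

∠ZMD = 71.5° gives MD at 90.3° from the x-axis; with |MD| = 19.3, D = (11.2, 30.0). ∠MDS = 109.7° gives DS at 161° from the x-axis; with |DS| = 20.2, S = (-7.89, 36.7). Then |QS| = |S − Q| = 37.6.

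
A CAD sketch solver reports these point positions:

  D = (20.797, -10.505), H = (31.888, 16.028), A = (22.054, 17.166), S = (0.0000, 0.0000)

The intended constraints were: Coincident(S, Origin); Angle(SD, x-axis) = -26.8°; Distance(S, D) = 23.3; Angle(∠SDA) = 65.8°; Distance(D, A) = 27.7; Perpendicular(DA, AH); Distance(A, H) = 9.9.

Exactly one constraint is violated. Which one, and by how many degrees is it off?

Perpendicular(DA, AH) — off by 4.00°.

S = (0.00, 0.00) ✓; SD at -26.80° ✓; |SD| = 23.30 ✓; ∠SDA = 65.80° ✓; |DA| = 27.70 ✓; ∠(DA, AH) = 94.00° ✗; |AH| = 9.900 ✓.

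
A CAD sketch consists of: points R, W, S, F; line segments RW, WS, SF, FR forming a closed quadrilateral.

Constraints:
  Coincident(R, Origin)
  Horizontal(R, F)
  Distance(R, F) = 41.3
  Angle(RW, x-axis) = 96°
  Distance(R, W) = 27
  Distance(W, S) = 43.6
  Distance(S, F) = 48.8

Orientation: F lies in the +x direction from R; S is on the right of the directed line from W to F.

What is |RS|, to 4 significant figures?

17.32

R is at the origin; R and F share the same y with |RF| = 41.3 and F in +x, so F = (41.3, 0). RW runs at 96.0° with |RW| = 27.0, so W = (-2.822, 26.85). S is determined by |WS| = 43.6 and |SF| = 48.8 together: it lies at the intersection of circle(W, 43.6) and circle(F, 48.8). With |WF| = 51.65, the foot of the radical line on WF is 21.17 from W and the perpendicular offset is √(43.6² − 21.17²) = 38.11. Taking the right-of-WF solution: S = (-4.549, -16.71).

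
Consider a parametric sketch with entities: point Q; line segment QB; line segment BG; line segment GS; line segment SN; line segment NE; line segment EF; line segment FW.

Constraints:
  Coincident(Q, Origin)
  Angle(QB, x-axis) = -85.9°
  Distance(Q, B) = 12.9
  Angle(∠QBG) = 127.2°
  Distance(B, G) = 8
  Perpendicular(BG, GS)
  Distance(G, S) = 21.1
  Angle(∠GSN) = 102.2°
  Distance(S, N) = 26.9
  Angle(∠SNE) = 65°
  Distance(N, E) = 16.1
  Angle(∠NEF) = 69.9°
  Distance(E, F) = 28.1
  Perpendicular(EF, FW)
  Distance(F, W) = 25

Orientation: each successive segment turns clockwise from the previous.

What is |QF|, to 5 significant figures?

23.154

Q is at the origin; QB runs at -85.9° with length 12.9, so B = (0.92232, -12.867). ∠QBG = 127.2° gives BG at -138.70° from the x-axis; with |BG| = 8.0, G = (-5.0878, -18.147). The perpendicularity gives GS at right angles to BG, so GS runs at 131.30°; with |GS| = 21.1, S = (-19.014, -2.2953). ∠GSN = 102.2° gives SN at 53.500° from the x-axis; with |SN| = 26.9, N = (-3.0131, 19.328). ∠SNE = 65.0° gives NE at -61.500° from the x-axis; with |NE| = 16.1, E = (4.6692, 5.1795). ∠NEF = 69.9° gives EF at -171.60° from the x-axis; with |EF| = 28.1, F = (-23.129, 1.0745). Then |QF| = |F − Q| = 23.154.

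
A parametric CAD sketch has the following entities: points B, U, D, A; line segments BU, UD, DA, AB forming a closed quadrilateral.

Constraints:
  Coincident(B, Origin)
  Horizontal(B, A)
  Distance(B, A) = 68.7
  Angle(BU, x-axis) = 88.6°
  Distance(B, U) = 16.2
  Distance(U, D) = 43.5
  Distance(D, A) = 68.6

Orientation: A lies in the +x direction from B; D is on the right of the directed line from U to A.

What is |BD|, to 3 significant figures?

27.6

B is at the origin; BA is horizontal with |BA| = 68.7 and A in +x, so A = (68.7, 0). BU runs at 88.6° with |BU| = 16.2, so U = (0.396, 16.2). D is determined by |UD| = 43.5 and |DA| = 68.6 together: it lies at the intersection of circle(U, 43.5) and circle(A, 68.6). With |UA| = 70.2, the foot of the radical line on UA is 15.1 from U and the perpendicular offset is √(43.5² − 15.1²) = 40.8. Taking the right-of-UA solution: D = (5.63, -27.0).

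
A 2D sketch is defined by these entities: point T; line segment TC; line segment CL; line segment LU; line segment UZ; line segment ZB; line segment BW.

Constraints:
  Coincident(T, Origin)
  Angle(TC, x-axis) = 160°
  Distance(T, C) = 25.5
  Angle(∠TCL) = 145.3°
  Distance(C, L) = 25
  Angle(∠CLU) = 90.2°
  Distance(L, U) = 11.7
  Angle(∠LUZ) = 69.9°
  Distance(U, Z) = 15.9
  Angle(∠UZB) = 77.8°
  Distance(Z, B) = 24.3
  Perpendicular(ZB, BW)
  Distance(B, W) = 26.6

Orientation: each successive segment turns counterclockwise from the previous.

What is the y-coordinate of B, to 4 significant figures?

16.71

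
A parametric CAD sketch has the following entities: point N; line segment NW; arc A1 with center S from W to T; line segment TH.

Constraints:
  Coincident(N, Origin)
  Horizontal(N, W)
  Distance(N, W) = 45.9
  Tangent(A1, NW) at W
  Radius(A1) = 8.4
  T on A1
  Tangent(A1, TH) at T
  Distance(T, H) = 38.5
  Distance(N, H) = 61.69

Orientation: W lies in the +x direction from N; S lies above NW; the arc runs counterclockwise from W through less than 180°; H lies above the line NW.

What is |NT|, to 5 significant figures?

54.928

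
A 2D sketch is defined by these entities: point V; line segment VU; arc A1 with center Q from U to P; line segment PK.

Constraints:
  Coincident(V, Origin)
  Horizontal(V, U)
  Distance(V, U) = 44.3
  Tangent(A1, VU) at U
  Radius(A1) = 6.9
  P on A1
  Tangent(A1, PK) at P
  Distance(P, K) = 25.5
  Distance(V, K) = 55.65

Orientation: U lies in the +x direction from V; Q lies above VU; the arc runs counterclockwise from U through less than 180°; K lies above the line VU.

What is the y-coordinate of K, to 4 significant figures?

33.32

Checks: |QP| = 6.900 ✓; ∠(QP, PK) = 90.00° ✓; |PK| = 25.50 ✓; |VK| = 55.65 ✓.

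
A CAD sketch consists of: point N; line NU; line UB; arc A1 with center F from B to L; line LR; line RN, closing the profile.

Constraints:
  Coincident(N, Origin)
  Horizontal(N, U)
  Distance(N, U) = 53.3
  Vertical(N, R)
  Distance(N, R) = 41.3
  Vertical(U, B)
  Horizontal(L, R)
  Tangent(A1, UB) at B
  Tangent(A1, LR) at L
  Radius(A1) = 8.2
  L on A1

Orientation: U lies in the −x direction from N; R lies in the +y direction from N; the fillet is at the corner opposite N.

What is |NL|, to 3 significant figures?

61.2

N is at the origin; N and U share the same y with |NU| = 53.3 and U on the −x side, so U = (-53.3, 0.00). N and R share the same x with |NR| = 41.3 and R on the +y side, so R = (0.00, 41.3). The virtual corner opposite N is at (-53.3, 41.3). Tangency of A1 to UB means the radius FB is perpendicular to UB and A1 meets LR tangentially, so FL is at right angles to LR, with radius 8.2, so the center F sits 8.2 in from both sides at F = (-45.1, 33.1). That places the tangent points at B = (-53.3, 33.1) on UB and L = (-45.1, 41.3) on LR. Then |NL| = |L − N| = 61.2.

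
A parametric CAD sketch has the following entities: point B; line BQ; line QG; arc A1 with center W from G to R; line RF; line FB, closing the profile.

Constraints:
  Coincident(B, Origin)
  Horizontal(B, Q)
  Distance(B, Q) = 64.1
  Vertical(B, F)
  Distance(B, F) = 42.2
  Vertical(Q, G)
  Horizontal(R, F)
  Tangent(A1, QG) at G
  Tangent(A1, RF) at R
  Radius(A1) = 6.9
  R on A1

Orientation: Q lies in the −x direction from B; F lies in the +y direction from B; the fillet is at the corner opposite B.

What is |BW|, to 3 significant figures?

67.2

B and F share the same x with |BF| = 42.2 and F on the +y side, so F = (0.00, 42.2). The virtual corner opposite B is at (-64.1, 42.2). Since A1 is tangent to QG there, WG ⟂ QG and A1 meets RF tangentially, so WR is at right angles to RF, with radius 6.9, so the center W sits 6.9 in from both sides at W = (-57.2, 35.3). Then |BW| = |W − B| = 67.2.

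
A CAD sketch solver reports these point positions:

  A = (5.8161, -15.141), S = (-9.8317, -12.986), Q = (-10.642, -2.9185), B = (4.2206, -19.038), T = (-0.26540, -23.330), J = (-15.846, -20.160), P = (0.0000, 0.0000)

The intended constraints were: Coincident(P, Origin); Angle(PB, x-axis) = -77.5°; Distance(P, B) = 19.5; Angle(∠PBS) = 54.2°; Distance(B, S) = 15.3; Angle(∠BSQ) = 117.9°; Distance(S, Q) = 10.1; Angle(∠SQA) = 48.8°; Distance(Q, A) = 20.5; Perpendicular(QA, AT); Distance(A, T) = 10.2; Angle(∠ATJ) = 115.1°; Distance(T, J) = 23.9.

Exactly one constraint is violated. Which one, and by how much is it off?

Distance(T, J) = 23.9 — off by 8.00.

P = (0.00, 0.00) ✓; PB at -77.50° ✓; |PB| = 19.50 ✓; ∠PBS = 54.20° ✓; |BS| = 15.30 ✓; ∠BSQ = 117.9° ✓; |SQ| = 10.10 ✓; ∠SQA = 48.80° ✓; |QA| = 20.50 ✓; ∠(QA, AT) = 90.00° ✓; |AT| = 10.20 ✓; ∠ATJ = 115.1° ✓; |TJ| = 15.90 ✗.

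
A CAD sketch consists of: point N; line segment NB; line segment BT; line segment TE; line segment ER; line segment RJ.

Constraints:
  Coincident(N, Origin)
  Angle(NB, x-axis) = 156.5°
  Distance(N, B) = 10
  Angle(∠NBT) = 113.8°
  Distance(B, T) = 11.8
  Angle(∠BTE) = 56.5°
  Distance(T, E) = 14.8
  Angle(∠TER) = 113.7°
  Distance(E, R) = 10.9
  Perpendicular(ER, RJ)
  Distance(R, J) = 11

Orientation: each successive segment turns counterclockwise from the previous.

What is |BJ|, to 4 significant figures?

5.249

∠TER = 113.7° gives ER at 52.50° from the x-axis; with |ER| = 10.9, R = (3.166, 1.102). ER is perpendicular to RJ, so RJ runs at 142.5°; with |RJ| = 11.0, J = (-5.561, 7.799). Then |BJ| = |J − B| = 5.249.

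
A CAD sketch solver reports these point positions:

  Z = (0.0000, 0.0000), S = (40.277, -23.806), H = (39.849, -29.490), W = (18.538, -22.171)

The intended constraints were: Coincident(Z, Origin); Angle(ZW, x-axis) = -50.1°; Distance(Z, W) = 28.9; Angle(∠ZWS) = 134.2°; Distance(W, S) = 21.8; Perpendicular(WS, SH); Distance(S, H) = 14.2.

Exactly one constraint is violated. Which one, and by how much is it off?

Distance(S, H) = 14.2 — off by 8.50.

Z = (0.00, 0.00) ✓; ZW at -50.10° ✓; |ZW| = 28.90 ✓; ∠ZWS = 134.2° ✓; |WS| = 21.80 ✓; ∠(WS, SH) = 90.01° ✓; |SH| = 5.700 ✗.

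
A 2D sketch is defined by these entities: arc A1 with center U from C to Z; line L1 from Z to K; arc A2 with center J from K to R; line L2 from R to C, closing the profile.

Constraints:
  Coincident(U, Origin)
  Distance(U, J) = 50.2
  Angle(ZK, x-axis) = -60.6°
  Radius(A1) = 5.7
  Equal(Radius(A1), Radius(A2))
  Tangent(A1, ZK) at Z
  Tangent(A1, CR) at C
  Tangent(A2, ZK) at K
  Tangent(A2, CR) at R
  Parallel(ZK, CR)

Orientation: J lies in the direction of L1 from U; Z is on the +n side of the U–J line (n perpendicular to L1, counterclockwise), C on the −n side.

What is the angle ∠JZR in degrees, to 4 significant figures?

6.316°

The slot axis is L1's direction at -60.6°, so u = (cos -60.6°, sin -60.6°) = (0.4909, -0.8712) and n = (−sin -60.6°, cos -60.6°) = (0.8712, 0.4909). U is at the origin and J lies 50.2 along u from U, so J = 50.2·u = (24.64, -43.73). Tangency of A1 to both parallel lines with radius 5.7 puts Z and C at U ± 5.7·n: Z = (4.966, 2.798), C = (-4.966, -2.798). Equal radii place K and R the same way about J: K = J + 5.7·n = (29.61, -40.94), R = J − 5.7·n = (19.68, -46.53). Then cos ∠JZR = ZJ·ZR / (|ZJ||ZR|), giving 6.316°.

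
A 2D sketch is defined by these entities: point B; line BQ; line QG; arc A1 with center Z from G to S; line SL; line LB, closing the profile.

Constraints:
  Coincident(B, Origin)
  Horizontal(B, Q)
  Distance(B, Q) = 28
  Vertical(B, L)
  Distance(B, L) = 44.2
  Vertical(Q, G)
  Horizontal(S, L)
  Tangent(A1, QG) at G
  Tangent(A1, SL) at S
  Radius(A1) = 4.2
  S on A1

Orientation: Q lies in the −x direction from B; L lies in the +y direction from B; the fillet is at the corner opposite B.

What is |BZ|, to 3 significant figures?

46.5

BL is vertical with |BL| = 44.2 and L on the +y side, so L = (0.00, 44.2). The virtual corner opposite B is at (-28.0, 44.2). Tangency of A1 to QG means the radius ZG is perpendicular to QG and A1 meets SL tangentially, so ZS is at right angles to SL, with radius 4.2, so the center Z sits 4.2 in from both sides at Z = (-23.8, 40.0). Then |BZ| = |Z − B| = 46.5.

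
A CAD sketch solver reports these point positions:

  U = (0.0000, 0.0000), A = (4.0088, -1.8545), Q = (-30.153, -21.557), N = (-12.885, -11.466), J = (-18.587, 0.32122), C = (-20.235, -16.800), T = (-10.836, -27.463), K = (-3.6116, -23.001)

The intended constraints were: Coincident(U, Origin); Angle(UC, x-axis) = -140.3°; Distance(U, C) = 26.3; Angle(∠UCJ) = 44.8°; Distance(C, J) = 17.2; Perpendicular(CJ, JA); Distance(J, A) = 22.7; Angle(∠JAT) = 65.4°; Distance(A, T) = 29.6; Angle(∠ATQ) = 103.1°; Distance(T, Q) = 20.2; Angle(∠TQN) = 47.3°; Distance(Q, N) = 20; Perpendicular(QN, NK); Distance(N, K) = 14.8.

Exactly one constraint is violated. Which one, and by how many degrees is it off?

Perpendicular(QN, NK) — off by 8.50°.

U = (0.00, 0.00) ✓; UC at -140.3° ✓; |UC| = 26.30 ✓; ∠UCJ = 44.80° ✓; |CJ| = 17.20 ✓; ∠(CJ, JA) = 90.00° ✓; |JA| = 22.70 ✓; ∠JAT = 65.40° ✓; |AT| = 29.60 ✓; ∠ATQ = 103.1° ✓; |TQ| = 20.20 ✓; ∠TQN = 47.30° ✓; |QN| = 20.00 ✓; ∠(QN, NK) = 81.50° ✗; |NK| = 14.80 ✓.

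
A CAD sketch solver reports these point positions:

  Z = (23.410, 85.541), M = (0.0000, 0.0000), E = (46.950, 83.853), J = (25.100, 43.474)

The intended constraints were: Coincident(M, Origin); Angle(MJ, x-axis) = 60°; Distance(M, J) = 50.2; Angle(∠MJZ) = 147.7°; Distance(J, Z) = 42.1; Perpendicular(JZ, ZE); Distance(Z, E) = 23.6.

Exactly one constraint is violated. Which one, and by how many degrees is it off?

Perpendicular(JZ, ZE) — off by 6.40°.

M = (0.00, 0.00) ✓; MJ at 60.00° ✓; |MJ| = 50.20 ✓; ∠MJZ = 147.7° ✓; |JZ| = 42.10 ✓; ∠(JZ, ZE) = 96.40° ✗; |ZE| = 23.60 ✓.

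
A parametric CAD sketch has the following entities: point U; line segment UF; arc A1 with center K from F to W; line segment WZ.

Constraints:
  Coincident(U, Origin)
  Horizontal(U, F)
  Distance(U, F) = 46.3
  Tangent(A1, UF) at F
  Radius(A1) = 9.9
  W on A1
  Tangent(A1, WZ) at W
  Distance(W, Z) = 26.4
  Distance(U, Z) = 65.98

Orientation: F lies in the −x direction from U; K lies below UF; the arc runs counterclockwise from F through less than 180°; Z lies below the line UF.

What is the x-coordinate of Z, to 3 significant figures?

-54.8

U is at the origin; UF is horizontal with |UF| = 46.3 and F on the −x side, so F = (-46.3, 0.00). The tangent condition forces KF to be normal to UF, so K = F + (0, -9.9) = (-46.3, -9.90). Since KW ⟂ WZ (tangency), |KZ| = √(9.9² + 26.4²) = 28.2 regardless of where W sits on A1. So Z lies on both circle(U, 65.98) and circle(K, 28.2); the below-UF intersection is Z = (-54.8, -36.8). W is the foot of the tangent from Z: W = (-56.2, -10.4).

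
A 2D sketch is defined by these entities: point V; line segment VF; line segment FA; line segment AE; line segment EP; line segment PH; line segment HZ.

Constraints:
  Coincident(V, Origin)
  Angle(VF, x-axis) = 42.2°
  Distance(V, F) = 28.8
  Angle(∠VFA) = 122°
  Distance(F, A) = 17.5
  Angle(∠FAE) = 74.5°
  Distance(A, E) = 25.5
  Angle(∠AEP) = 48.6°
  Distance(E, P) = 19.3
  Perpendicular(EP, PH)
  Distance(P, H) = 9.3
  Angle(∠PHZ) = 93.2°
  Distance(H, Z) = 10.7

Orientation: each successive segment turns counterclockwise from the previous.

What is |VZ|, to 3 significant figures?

32.1

The perpendicularity gives PH at right angles to EP, so PH runs at 67.1°; with |PH| = 9.3, H = (16.7, 26.6). ∠PHZ = 93.2° gives HZ at 154° from the x-axis; with |HZ| = 10.7, Z = (7.05, 31.3). Then |VZ| = |Z − V| = 32.1.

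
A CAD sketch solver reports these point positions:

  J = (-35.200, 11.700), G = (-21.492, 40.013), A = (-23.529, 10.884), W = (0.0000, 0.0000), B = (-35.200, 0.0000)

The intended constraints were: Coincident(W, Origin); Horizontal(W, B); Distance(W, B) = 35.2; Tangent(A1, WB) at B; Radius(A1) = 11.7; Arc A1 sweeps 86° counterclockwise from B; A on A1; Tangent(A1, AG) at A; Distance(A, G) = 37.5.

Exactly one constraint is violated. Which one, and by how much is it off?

Distance(A, G) = 37.5 — off by 8.30.

W = (0.00, 0.00) ✓; W.y = 0.00, B.y = 0.00 ✓; |WB| = 35.20 ✓; ∠(JB, BW) = 90.00° ✓; |JB| = 11.70 ✓; bearing(J→A) − bearing(J→B) = 86.00° ✓; |JA| = 11.70 ✓; ∠(JA, AG) = 90.00° ✓; |AG| = 29.20 ✗.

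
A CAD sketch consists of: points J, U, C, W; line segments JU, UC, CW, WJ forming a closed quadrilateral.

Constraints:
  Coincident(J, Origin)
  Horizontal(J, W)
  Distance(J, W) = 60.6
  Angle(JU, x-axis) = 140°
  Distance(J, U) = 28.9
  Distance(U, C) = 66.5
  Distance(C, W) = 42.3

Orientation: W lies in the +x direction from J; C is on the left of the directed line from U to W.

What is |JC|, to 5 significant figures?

56.133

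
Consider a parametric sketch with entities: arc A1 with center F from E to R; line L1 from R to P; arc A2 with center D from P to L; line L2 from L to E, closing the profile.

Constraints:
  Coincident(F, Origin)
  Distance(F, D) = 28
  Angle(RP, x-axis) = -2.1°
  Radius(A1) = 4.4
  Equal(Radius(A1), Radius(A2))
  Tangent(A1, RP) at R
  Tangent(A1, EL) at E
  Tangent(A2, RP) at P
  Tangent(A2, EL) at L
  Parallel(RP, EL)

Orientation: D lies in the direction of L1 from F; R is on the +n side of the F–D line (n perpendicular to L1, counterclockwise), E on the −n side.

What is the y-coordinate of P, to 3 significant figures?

3.37

Tangency of A1 to both parallel lines with radius 4.4 puts R and E at F ± 4.4·n: R = (0.161, 4.40), E = (-0.161, -4.40). Equal radii place P and L the same way about D: P = D + 4.4·n = (28.1, 3.37), L = D − 4.4·n = (27.8, -5.42). So P.y = 3.37.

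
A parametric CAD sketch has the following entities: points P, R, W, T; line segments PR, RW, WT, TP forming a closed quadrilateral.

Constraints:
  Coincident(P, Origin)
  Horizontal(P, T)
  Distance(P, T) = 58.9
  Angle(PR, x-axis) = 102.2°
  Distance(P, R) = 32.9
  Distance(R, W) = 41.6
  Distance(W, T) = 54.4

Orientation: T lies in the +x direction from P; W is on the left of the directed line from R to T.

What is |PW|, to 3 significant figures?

56.9

P is at the origin; PT is horizontal with |PT| = 58.9 and T in +x, so T = (58.9, 0). PR runs at 102.2° with |PR| = 32.9, so R = (-6.95, 32.2). W is determined by |RW| = 41.6 and |WT| = 54.4 together: it lies at the intersection of circle(R, 41.6) and circle(T, 54.4). With |RT| = 73.3, the foot of the radical line on RT is 28.3 from R and the perpendicular offset is √(41.6² − 28.3²) = 30.5. Taking the left-of-RT solution: W = (31.8, 47.2).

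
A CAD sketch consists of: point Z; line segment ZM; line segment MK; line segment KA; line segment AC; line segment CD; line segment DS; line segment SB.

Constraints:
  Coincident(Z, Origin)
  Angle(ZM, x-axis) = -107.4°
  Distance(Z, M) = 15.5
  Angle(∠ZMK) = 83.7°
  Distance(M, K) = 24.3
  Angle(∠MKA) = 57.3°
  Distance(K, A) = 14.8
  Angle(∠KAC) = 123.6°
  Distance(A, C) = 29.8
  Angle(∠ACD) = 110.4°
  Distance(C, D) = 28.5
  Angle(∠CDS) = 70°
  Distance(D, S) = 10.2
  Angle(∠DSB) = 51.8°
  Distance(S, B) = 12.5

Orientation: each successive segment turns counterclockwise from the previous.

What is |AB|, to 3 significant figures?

40.9

Z is at the origin; ZM runs at -107.4° with length 15.5, so M = (-4.64, -14.8). ∠ZMK = 83.7° gives MK at -11.1° from the x-axis; with |MK| = 24.3, K = (19.2, -19.5). ∠MKA = 57.3° gives KA at 112° from the x-axis; with |KA| = 14.8, A = (13.8, -5.71). ∠KAC = 123.6° gives AC at 168° from the x-axis; with |AC| = 29.8, C = (-15.4, 0.487). ∠ACD = 110.4° gives CD at -122° from the x-axis; with |CD| = 28.5, D = (-30.7, -23.6). ∠CDS = 70.0° gives DS at -12.4° from the x-axis; with |DS| = 10.2, S = (-20.7, -25.8). ∠DSB = 51.8° gives SB at 116° from the x-axis; with |SB| = 12.5, B = (-26.1, -14.5). Then |AB| = |B − A| = 40.9.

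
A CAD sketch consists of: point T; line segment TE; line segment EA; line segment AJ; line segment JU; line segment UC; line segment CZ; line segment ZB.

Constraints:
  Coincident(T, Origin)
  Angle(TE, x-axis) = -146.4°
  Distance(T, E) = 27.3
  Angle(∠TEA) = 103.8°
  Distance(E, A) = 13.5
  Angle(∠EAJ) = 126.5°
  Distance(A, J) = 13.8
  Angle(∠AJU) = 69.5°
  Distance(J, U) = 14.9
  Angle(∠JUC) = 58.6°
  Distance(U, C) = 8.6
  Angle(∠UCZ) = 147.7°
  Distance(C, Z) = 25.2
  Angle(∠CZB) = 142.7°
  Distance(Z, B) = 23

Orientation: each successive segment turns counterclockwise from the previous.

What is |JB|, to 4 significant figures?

37.51

∠UCZ = 147.7° gives CZ at -112.5° from the x-axis; with |CZ| = 25.2, Z = (-22.61, -45.15). ∠CZB = 142.7° gives ZB at -75.20° from the x-axis; with |ZB| = 23.0, B = (-16.73, -67.38). Then |JB| = |B − J| = 37.51.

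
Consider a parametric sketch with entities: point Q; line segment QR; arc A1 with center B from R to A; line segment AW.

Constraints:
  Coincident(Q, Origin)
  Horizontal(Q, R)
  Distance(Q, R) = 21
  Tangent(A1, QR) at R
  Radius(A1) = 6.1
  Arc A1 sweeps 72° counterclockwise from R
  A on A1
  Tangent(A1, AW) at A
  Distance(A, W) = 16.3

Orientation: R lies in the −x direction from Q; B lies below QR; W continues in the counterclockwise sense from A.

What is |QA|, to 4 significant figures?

27.13

Q is at the origin; Q and R share the same y with |QR| = 21.0 and R on the −x side, so R = (-21.00, 0.000). The tangent condition forces BR to be normal to QR, so B = R + (0, -6.1) = (-21.00, -6.100). On A1, R sits at bearing 90° from B; a 72° counterclockwise sweep puts A at bearing 162°, so A = B + 6.1·(cos 162°, sin 162°) = (-26.80, -4.215). Then |QA| = |A − Q| = 27.13.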